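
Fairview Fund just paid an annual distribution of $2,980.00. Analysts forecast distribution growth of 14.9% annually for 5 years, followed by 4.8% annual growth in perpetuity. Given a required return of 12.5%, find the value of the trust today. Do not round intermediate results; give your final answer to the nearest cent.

$60954.98

D_1 = 3424.02000
D_2 = 3934.19898
D_3 = 4520.39463
D_4 = 5193.93343
D_5 = 5967.82951
Terminal value at year 5: TV = D_5×(1+g_2)/(r−g_2) = 6254.28532/0.077 = 81224.48474
P_0 = D_1/(1+r)^1 + D_2/(1+r)^2 + D_3/(1+r)^3 + D_4/(1+r)^4 + D_5/(1+r)^5 + TV/(1+r)^5
    = 3043.57333 + 3108.50290 + 3174.81763 + 3242.54707 + 3311.72141 + 45073.81862 = 60954.98096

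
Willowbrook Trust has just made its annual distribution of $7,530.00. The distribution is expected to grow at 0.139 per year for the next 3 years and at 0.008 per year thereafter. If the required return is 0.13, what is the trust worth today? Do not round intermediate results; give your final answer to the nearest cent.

$86665.26

D_1 = 8576.67000
D_2 = 9768.82713
D_3 = 11126.69410
Terminal value at year 3: TV = D_3×(1+g_2)/(r−g_2) = 11215.70765/0.122 = 91932.02995
P_0 = D_1/(1+r)^1 + D_2/(1+r)^2 + D_3/(1+r)^3 + TV/(1+r)^3
    = 7589.97345 + 7650.42457 + 7711.35715 + 63713.50828 = 86665.26345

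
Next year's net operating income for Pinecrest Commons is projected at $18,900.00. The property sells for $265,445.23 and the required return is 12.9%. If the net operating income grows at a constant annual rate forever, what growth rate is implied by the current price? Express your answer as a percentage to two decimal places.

5.78%

P = D₁/(r−g) ⇒ g = r − D₁/P = 0.129 − $18,900.00/$265,445.23 = 0.057799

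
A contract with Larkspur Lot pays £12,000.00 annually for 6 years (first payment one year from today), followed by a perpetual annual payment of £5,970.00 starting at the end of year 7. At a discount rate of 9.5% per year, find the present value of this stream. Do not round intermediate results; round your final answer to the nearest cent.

PV of 6-year annuity: £12,000.00 × [1 − (1+0.095)^−6] / 0.095 = 53037.90451
Perpetuity value at year 6: £5,970.00 / 0.095 = 62842.10526
PV of perpetuity: 62842.10526 / (1+0.095)^6 = 36455.74777
Total PV = 53037.90451 + 36455.74777 = 89493.65228

£89493.65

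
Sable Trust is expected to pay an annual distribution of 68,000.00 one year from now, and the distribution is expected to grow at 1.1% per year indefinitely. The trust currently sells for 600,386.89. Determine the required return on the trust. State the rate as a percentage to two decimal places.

P = D₁/(r − g) ⇒ r = D₁/P + g = 68,000.0000/600,386.89 + 0.011 = 0.113260 + 0.011 = 0.124260

12.43%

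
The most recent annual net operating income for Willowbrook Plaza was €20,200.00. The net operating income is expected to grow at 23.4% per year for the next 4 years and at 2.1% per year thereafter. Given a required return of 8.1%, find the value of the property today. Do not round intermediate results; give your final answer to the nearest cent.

€697423.17

D_1 = 24926.80000
D_2 = 30759.67120
D_3 = 37957.43426
D_4 = 46839.47388
Terminal value at year 4: TV = D_4×(1+g_2)/(r−g_2) = 47823.10283/0.06 = 797051.71382
P_0 = D_1/(1+r)^1 + D_2/(1+r)^2 + D_3/(1+r)^3 + D_4/(1+r)^4 + TV/(1+r)^4
    = 23059.01943 + 26322.69193 + 30048.29032 + 34301.19358 + 583691.97736 = 697423.17261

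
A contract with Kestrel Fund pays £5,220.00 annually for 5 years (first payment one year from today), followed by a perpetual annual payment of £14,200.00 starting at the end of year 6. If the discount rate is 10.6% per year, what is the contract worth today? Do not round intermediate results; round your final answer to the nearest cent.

PV of 5-year annuity: £5,220.00 × [1 − (1+0.106)^−5] / 0.106 = 19488.29275
Perpetuity value at year 5: £14,200.00 / 0.106 = 133962.26415
PV of perpetuity: 133962.26415 / (1+0.106)^5 = 80948.13444
Total PV = 19488.29275 + 80948.13444 = 100436.42719

£100436.43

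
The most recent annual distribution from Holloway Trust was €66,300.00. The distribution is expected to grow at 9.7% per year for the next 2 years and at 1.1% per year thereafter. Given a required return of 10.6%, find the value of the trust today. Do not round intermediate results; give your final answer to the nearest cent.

€825121.07

D_1 = 72731.10000
D_2 = 79786.01670
Terminal value at year 2: TV = D_2×(1+g_2)/(r−g_2) = 80663.66288/0.095 = 849091.18825
P_0 = D_1/(1+r)^1 + D_2/(1+r)^2 + TV/(1+r)^2
    = 65760.48825 + 65225.36673 + 694135.21859 = 825121.07357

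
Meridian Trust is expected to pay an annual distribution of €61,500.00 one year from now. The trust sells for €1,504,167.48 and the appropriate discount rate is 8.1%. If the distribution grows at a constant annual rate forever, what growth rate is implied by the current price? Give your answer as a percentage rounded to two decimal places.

4.01%

P = D₁/(r−g) ⇒ g = r − D₁/P = 0.081 − €61,500.00/€1,504,167.48 = 0.040114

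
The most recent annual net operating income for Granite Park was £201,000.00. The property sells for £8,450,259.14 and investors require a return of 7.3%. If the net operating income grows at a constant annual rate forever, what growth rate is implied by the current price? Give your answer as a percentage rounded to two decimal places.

4.81%

P = D₀(1+g)/(r−g) ⇒ P(r−g) = D₀(1+g) ⇒ g(P+D₀) = P·r − D₀
g = (P·r − D₀)/(P + D₀) = (£8,450,259.14×0.073 − £201,000.00) / (£8,450,259.14 + £201,000.00) = 0.048070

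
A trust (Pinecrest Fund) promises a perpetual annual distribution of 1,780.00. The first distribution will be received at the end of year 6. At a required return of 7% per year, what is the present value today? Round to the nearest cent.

Value at end of year 5: C / r = 1,780.00 / 0.07 = 25,428.5714
Discount to today: PV = 25,428.5714 / (1 + 0.07)^5 = 25,428.5714 / 1.402552 = 18,130.22

18130.22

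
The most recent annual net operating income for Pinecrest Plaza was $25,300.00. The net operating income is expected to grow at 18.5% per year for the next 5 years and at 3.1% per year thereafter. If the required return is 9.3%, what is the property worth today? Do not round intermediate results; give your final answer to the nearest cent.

D_1 = 29980.50000
D_2 = 35526.89250
D_3 = 42099.36761
D_4 = 49887.75062
D_5 = 59116.98449
Terminal value at year 5: TV = D_5×(1+g_2)/(r−g_2) = 60949.61100/0.062 = 983058.24201
P_0 = D_1/(1+r)^1 + D_2/(1+r)^2 + D_3/(1+r)^3 + D_4/(1+r)^4 + D_5/(1+r)^5 + TV/(1+r)^5
    = 27429.55169 + 29738.35202 + 32241.48869 + 34955.31940 + 37897.57867 + 630200.05820 = 792462.34867

$792462.35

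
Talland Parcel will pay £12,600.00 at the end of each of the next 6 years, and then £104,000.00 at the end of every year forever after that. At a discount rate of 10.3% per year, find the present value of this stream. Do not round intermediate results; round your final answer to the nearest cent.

PV of 6-year annuity: £12,600.00 × [1 − (1+0.103)^−6] / 0.103 = 54397.18284
Perpetuity value at year 6: £104,000.00 / 0.103 = 1009708.73786
PV of perpetuity: 1009708.73786 / (1+0.103)^6 = 560716.11763
Total PV = 54397.18284 + 560716.11763 = 615113.30047

£615113.30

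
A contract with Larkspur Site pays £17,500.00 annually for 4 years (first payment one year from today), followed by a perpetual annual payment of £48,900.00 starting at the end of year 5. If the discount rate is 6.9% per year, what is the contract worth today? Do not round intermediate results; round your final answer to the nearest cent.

£602096.67

PV of 4-year annuity: £17,500.00 × [1 − (1+0.069)^−4] / 0.069 = 59410.25983
Perpetuity value at year 4: £48,900.00 / 0.069 = 708695.65217
PV of perpetuity: 708695.65217 / (1+0.069)^4 = 542686.41184
Total PV = 59410.25983 + 542686.41184 = 602096.67168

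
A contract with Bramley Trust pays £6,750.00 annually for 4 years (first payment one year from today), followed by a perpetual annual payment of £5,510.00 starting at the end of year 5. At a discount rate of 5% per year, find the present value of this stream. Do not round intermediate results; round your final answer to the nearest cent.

£114596.98

PV of 4-year annuity: £6,750.00 × [1 − (1+0.05)^−4] / 0.05 = 23935.16590
Perpetuity value at year 4: £5,510.00 / 0.05 = 110200.00000
PV of perpetuity: 110200.00000 / (1+0.05)^4 = 90661.81272
Total PV = 23935.16590 + 90661.81272 = 114596.97863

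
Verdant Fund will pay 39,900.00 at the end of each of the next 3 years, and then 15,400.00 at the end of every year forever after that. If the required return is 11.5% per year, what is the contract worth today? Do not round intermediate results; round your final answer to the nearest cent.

193267.22

PV of 3-year annuity: 39,900.00 × [1 − (1+0.115)^−3] / 0.115 = 96662.51351
Perpetuity value at year 3: 15,400.00 / 0.115 = 133913.04348
PV of perpetuity: 133913.04348 / (1+0.115)^3 = 96604.70493
Total PV = 96662.51351 + 96604.70493 = 193267.21844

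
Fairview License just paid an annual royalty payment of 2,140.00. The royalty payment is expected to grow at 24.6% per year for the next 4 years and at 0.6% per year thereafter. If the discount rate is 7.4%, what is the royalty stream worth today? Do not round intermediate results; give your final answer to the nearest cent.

69934.64

D_1 = 2666.44000
D_2 = 3322.38424
D_3 = 4139.69076
D_4 = 5158.05469
Terminal value at year 4: TV = D_4×(1+g_2)/(r−g_2) = 5189.00302/0.068 = 76308.86792
P_0 = D_1/(1+r)^1 + D_2/(1+r)^2 + D_3/(1+r)^3 + D_4/(1+r)^4 + TV/(1+r)^4
    = 2482.71881 + 2880.32368 + 3341.60457 + 3876.75912 + 57353.23051 = 69934.63669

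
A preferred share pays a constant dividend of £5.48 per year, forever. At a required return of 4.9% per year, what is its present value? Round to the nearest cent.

£111.84

Level perpetuity: PV = C / r = £5.48 / 0.049 = £111.84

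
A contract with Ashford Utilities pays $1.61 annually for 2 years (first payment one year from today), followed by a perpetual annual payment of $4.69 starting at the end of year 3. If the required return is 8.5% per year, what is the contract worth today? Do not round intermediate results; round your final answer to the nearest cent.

$49.72

PV of 2-year annuity: $1.61 × [1 − (1+0.085)^−2] / 0.085 = 2.85149
Perpetuity value at year 2: $4.69 / 0.085 = 55.17647
PV of perpetuity: 55.17647 / (1+0.085)^2 = 46.86994
Total PV = 2.85149 + 46.86994 = 49.72144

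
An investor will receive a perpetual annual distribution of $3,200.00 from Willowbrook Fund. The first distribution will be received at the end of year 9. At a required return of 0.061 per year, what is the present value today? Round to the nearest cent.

Value at end of year 8: C / r = $3,200.00 / 0.061 = $52,459.0164
Discount to today: PV = $52,459.0164 / (1 + 0.061)^8 = $52,459.0164 / 1.605917 = $32,666.08

$32666.08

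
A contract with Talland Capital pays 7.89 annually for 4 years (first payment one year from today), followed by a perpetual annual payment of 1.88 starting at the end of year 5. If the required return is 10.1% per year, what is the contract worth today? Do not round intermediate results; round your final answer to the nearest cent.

PV of 4-year annuity: 7.89 × [1 − (1+0.101)^−4] / 0.101 = 24.95619
Perpetuity value at year 4: 1.88 / 0.101 = 18.61386
PV of perpetuity: 18.61386 / (1+0.101)^4 = 12.66739
Total PV = 24.95619 + 12.66739 = 37.62359

37.62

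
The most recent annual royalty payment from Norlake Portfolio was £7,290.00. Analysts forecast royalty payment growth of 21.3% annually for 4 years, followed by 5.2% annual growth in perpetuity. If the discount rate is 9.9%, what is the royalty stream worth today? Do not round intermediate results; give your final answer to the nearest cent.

D_1 = 8842.77000
D_2 = 10726.28001
D_3 = 13010.97765
D_4 = 15782.31589
Terminal value at year 4: TV = D_4×(1+g_2)/(r−g_2) = 16602.99632/0.047 = 353255.24082
P_0 = D_1/(1+r)^1 + D_2/(1+r)^2 + D_3/(1+r)^3 + D_4/(1+r)^4 + TV/(1+r)^4
    = 8046.19654 + 8880.83385 + 9802.04865 + 10818.82167 + 242157.45517 = 279705.35588

£279705.36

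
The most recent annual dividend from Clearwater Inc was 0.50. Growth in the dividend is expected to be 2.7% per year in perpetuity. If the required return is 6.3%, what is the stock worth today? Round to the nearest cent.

D₁ = D₀ × (1 + g) = 0.50 × 1.027 = 0.5135
Growing perpetuity: P = D₁ / (r − g) = 0.5135 / (0.063 − 0.027) = 14.26

14.26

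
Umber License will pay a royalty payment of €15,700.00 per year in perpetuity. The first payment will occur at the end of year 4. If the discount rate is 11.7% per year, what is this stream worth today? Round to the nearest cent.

€96284.03

Value at end of year 3: C / r = €15,700.00 / 0.117 = €134,188.0342
Discount to today: PV = €134,188.0342 / (1 + 0.117)^3 = €134,188.0342 / 1.393669 = €96,284.03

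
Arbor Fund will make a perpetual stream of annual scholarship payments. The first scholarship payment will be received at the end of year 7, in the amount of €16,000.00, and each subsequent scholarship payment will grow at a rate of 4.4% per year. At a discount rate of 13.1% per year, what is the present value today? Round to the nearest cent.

Value at end of year 6: C₁ / (r − g) = €16,000.00 / (0.131 − 0.044) = €183,908.0460
Discount to today: PV = €183,908.0460 / (1 + 0.131)^6 = €183,908.0460 / 2.093031 = €87,866.86

€87866.86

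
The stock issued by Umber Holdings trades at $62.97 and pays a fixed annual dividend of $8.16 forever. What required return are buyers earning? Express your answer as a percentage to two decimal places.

P = C/r ⇒ r = C/P = $8.16/$62.97 = 0.129586

12.96%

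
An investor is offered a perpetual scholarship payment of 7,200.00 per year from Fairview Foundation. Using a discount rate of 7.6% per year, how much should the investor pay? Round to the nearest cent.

Level perpetuity: PV = C / r = 7,200.00 / 0.076 = 94,736.84

94736.84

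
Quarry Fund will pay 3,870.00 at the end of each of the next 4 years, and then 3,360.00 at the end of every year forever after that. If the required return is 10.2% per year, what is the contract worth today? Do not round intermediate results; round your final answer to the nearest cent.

PV of 4-year annuity: 3,870.00 × [1 − (1+0.102)^−4] / 0.102 = 12214.45675
Perpetuity value at year 4: 3,360.00 / 0.102 = 32941.17647
PV of perpetuity: 32941.17647 / (1+0.102)^4 = 22336.37682
Total PV = 12214.45675 + 22336.37682 = 34550.83356

34550.83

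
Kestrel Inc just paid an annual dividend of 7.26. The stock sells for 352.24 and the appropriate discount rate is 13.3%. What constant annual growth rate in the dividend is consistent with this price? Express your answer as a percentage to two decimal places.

11.01%

P = D₀(1+g)/(r−g) ⇒ P(r−g) = D₀(1+g) ⇒ g(P+D₀) = P·r − D₀
g = (P·r − D₀)/(P + D₀) = (352.24×0.133 − 7.26) / (352.24 + 7.26) = 0.110119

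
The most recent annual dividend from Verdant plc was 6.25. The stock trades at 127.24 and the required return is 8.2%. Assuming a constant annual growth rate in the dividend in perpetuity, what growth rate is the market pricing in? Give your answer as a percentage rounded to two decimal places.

P = D₀(1+g)/(r−g) ⇒ P(r−g) = D₀(1+g) ⇒ g(P+D₀) = P·r − D₀
g = (P·r − D₀)/(P + D₀) = (127.24×0.082 − 6.25) / (127.24 + 6.25) = 0.031341

3.13%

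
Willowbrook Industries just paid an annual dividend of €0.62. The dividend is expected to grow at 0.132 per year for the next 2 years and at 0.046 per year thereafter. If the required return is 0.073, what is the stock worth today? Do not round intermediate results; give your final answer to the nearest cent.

€28.08

D_1 = 0.70184
D_2 = 0.79448
Terminal value at year 2: TV = D_2×(1+g_2)/(r−g_2) = 0.83103/0.027 = 30.77886
P_0 = D_1/(1+r)^1 + D_2/(1+r)^2 + TV/(1+r)^2
    = 0.65409 + 0.69006 + 26.73333 = 28.07748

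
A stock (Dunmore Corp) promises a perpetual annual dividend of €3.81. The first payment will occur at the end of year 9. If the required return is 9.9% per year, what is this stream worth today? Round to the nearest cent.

€18.08

Value at end of year 8: C / r = €3.81 / 0.099 = €38.4848
Discount to today: PV = €38.4848 / (1 + 0.099)^8 = €38.4848 / 2.128049 = €18.08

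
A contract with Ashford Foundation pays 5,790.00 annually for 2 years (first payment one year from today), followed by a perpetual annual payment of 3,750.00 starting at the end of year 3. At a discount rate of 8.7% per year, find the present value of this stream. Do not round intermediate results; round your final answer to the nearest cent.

PV of 2-year annuity: 5,790.00 × [1 − (1+0.087)^−2] / 0.087 = 10226.85091
Perpetuity value at year 2: 3,750.00 / 0.087 = 43103.44828
PV of perpetuity: 43103.44828 / (1+0.087)^2 = 36479.84018
Total PV = 10226.85091 + 36479.84018 = 46706.69108

46706.69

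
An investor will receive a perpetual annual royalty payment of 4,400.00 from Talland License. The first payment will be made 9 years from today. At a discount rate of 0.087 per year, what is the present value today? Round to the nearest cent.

25947.59

Value at end of year 8: C / r = 4,400.00 / 0.087 = 50,574.7126
Discount to today: PV = 50,574.7126 / (1 + 0.087)^8 = 50,574.7126 / 1.949110 = 25,947.59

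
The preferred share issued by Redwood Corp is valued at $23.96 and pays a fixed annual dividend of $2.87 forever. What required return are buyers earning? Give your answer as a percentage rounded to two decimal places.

P = C/r ⇒ r = C/P = $2.87/$23.96 = 0.119783

11.98%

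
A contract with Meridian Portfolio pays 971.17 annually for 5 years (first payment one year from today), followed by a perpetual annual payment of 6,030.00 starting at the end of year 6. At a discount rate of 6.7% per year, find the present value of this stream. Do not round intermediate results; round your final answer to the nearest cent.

69090.11

PV of 5-year annuity: 971.17 × [1 − (1+0.067)^−5] / 0.067 = 4014.17991
Perpetuity value at year 5: 6,030.00 / 0.067 = 90000.00000
PV of perpetuity: 90000.00000 / (1+0.067)^5 = 65075.93434
Total PV = 4014.17991 + 65075.93434 = 69090.11425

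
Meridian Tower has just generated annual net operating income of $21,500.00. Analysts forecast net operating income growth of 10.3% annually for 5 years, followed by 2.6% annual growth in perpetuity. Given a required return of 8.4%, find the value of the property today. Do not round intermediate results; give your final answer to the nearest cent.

$528134.51

D_1 = 23714.50000
D_2 = 26157.09350
D_3 = 28851.27413
D_4 = 31822.95537
D_5 = 35100.71977
Terminal value at year 5: TV = D_5×(1+g_2)/(r−g_2) = 36013.33848/0.058 = 620919.62901
P_0 = D_1/(1+r)^1 + D_2/(1+r)^2 + D_3/(1+r)^3 + D_4/(1+r)^4 + D_5/(1+r)^5 + TV/(1+r)^5
    = 21876.84502 + 22260.29525 + 22650.46648 + 23047.47650 + 23451.44519 + 414847.97864 = 528134.50708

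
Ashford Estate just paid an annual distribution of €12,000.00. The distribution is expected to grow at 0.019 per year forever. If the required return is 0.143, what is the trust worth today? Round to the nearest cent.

€98612.90

D₁ = D₀ × (1 + g) = €12,000.00 × 1.019 = €12,228.0000
Growing perpetuity: P = D₁ / (r − g) = €12,228.0000 / (0.143 − 0.019) = €98,612.90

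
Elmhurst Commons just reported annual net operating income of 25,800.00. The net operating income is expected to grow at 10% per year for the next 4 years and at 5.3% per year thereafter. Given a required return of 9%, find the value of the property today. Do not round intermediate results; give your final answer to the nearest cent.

D_1 = 28380.00000
D_2 = 31218.00000
D_3 = 34339.80000
D_4 = 37773.78000
Terminal value at year 4: TV = D_4×(1+g_2)/(r−g_2) = 39775.79034/0.037 = 1075021.36054
P_0 = D_1/(1+r)^1 + D_2/(1+r)^2 + D_3/(1+r)^3 + D_4/(1+r)^4 + TV/(1+r)^4
    = 26036.69725 + 26275.56603 + 26516.62627 + 26759.89807 + 761572.23424 = 867161.02186

867161.02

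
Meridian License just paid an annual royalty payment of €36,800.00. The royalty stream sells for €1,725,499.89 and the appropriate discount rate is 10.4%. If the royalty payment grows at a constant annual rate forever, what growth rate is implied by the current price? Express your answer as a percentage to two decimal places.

8.09%

P = D₀(1+g)/(r−g) ⇒ P(r−g) = D₀(1+g) ⇒ g(P+D₀) = P·r − D₀
g = (P·r − D₀)/(P + D₀) = (€1,725,499.89×0.104 − €36,800.00) / (€1,725,499.89 + €36,800.00) = 0.080946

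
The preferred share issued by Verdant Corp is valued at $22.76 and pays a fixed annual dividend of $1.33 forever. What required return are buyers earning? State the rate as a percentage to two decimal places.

P = C/r ⇒ r = C/P = $1.33/$22.76 = 0.058436

5.84%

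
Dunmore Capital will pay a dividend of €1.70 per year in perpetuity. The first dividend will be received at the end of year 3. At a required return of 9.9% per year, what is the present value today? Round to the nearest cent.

Value at end of year 2: C / r = €1.70 / 0.099 = €17.1717
Discount to today: PV = €17.1717 / (1 + 0.099)^2 = €17.1717 / 1.207801 = €14.22

€14.22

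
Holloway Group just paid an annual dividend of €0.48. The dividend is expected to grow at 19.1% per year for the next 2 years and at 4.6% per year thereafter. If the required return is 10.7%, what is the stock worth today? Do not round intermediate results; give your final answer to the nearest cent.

€10.60

D_1 = 0.57168
D_2 = 0.68087
Terminal value at year 2: TV = D_2×(1+g_2)/(r−g_2) = 0.71219/0.061 = 11.67526
P_0 = D_1/(1+r)^1 + D_2/(1+r)^2 + TV/(1+r)^2
    = 0.51642 + 0.55561 + 9.52733 = 10.59937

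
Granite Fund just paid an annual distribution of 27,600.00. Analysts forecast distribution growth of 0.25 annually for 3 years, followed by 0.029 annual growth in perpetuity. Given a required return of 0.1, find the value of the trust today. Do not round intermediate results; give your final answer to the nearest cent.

694477.65

D_1 = 34500.00000
D_2 = 43125.00000
D_3 = 53906.25000
Terminal value at year 3: TV = D_3×(1+g_2)/(r−g_2) = 55469.53125/0.071 = 781261.00352
P_0 = D_1/(1+r)^1 + D_2/(1+r)^2 + D_3/(1+r)^3 + TV/(1+r)^3
    = 31363.63636 + 35640.49587 + 40500.56349 + 586972.95531 = 694477.65103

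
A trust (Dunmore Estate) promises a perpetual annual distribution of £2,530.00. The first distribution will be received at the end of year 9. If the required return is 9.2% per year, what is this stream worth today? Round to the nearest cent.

Value at end of year 8: C / r = £2,530.00 / 0.092 = £27,500.0000
Discount to today: PV = £27,500.0000 / (1 + 0.092)^8 = £27,500.0000 / 2.022000 = £13,600.40

£13600.40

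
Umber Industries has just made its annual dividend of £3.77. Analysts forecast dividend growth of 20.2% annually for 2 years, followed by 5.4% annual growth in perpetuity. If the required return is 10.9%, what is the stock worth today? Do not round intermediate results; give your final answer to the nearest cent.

£93.39

D_1 = 4.53154
D_2 = 5.44691
Terminal value at year 2: TV = D_2×(1+g_2)/(r−g_2) = 5.74104/0.055 = 104.38262
P_0 = D_1/(1+r)^1 + D_2/(1+r)^2 + TV/(1+r)^2
    = 4.08615 + 4.42881 + 84.87213 = 93.38709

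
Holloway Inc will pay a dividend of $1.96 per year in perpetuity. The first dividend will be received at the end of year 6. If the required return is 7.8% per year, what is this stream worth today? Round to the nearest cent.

Value at end of year 5: C / r = $1.96 / 0.078 = $25.1282
Discount to today: PV = $25.1282 / (1 + 0.078)^5 = $25.1282 / 1.455773 = $17.26

$17.26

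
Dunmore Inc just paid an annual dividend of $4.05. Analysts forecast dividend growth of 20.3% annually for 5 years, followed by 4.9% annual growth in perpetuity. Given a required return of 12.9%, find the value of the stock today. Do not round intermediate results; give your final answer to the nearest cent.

D_1 = 4.87215
D_2 = 5.86120
D_3 = 7.05102
D_4 = 8.48238
D_5 = 10.20430
Terminal value at year 5: TV = D_5×(1+g_2)/(r−g_2) = 10.70431/0.08 = 133.80387
P_0 = D_1/(1+r)^1 + D_2/(1+r)^2 + D_3/(1+r)^3 + D_4/(1+r)^4 + D_5/(1+r)^5 + TV/(1+r)^5
    = 4.31546 + 4.59831 + 4.89971 + 5.22086 + 5.56306 + 72.94557 = 97.54296

$97.54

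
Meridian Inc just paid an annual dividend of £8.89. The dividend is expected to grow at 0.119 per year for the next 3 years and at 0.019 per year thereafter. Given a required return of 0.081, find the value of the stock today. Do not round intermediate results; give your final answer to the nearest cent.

D_1 = 9.94791
D_2 = 11.13171
D_3 = 12.45638
Terminal value at year 3: TV = D_3×(1+g_2)/(r−g_2) = 12.69306/0.062 = 204.72671
P_0 = D_1/(1+r)^1 + D_2/(1+r)^2 + D_3/(1+r)^3 + TV/(1+r)^3
    = 9.20251 + 9.52600 + 9.86086 + 162.06806 = 190.65743

£190.66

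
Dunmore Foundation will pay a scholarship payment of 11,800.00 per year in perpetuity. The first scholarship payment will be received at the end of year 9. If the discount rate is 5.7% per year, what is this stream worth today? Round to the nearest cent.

Value at end of year 8: C / r = 11,800.00 / 0.057 = 207,017.5439
Discount to today: PV = 207,017.5439 / (1 + 0.057)^8 = 207,017.5439 / 1.558116 = 132,863.98

132863.98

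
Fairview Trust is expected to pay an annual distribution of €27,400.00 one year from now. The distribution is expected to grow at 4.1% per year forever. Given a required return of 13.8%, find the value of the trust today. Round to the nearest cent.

Growing perpetuity: P = D₁ / (r − g) = €27,400.0000 / (0.138 − 0.041) = €282,474.23

€282474.23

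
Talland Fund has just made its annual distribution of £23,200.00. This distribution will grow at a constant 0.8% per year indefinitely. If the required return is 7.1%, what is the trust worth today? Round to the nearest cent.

£371200.00

D₁ = D₀ × (1 + g) = £23,200.00 × 1.008 = £23,385.6000
Growing perpetuity: P = D₁ / (r − g) = £23,385.6000 / (0.071 − 0.008) = £371,200.00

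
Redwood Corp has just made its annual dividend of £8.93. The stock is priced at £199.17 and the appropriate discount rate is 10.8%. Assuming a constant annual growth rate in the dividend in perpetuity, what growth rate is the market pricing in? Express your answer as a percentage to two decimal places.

P = D₀(1+g)/(r−g) ⇒ P(r−g) = D₀(1+g) ⇒ g(P+D₀) = P·r − D₀
g = (P·r − D₀)/(P + D₀) = (£199.17×0.108 − £8.93) / (£199.17 + £8.93) = 0.060453

6.05%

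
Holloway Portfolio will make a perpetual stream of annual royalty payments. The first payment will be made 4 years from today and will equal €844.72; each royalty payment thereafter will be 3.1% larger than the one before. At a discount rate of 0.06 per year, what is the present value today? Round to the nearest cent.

€24456.66

Value at end of year 3: C₁ / (r − g) = €844.72 / (0.06 − 0.031) = €29,128.2759
Discount to today: PV = €29,128.2759 / (1 + 0.06)^3 = €29,128.2759 / 1.191016 = €24,456.66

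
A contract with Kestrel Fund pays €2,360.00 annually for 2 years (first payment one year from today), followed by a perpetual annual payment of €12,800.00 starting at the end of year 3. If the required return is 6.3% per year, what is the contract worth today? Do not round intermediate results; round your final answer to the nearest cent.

€184114.15

PV of 2-year annuity: €2,360.00 × [1 − (1+0.063)^−2] / 0.063 = 4308.68457
Perpetuity value at year 2: €12,800.00 / 0.063 = 203174.60317
PV of perpetuity: 203174.60317 / (1+0.063)^2 = 179805.46650
Total PV = 4308.68457 + 179805.46650 = 184114.15107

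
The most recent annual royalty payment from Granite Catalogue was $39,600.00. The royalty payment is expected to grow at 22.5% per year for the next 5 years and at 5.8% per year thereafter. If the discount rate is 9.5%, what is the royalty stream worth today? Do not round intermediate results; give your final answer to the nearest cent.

D_1 = 48510.00000
D_2 = 59424.75000
D_3 = 72795.31875
D_4 = 89174.26547
D_5 = 109238.47520
Terminal value at year 5: TV = D_5×(1+g_2)/(r−g_2) = 115574.30676/0.037 = 3123629.91245
P_0 = D_1/(1+r)^1 + D_2/(1+r)^2 + D_3/(1+r)^3 + D_4/(1+r)^4 + D_5/(1+r)^5 + TV/(1+r)^5
    = 44301.36986 + 49560.89323 + 55444.83489 + 62027.32670 + 69391.30156 + 1984216.13649 = 2264941.86273

$2264941.86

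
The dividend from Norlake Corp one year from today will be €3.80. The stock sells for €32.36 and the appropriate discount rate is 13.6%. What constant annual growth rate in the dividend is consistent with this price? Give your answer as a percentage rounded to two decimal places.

1.86%

P = D₁/(r−g) ⇒ g = r − D₁/P = 0.136 − €3.80/€32.36 = 0.018571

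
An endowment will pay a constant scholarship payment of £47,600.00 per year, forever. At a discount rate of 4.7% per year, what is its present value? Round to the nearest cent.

Level perpetuity: PV = C / r = £47,600.00 / 0.047 = £1,012,765.96

£1012765.96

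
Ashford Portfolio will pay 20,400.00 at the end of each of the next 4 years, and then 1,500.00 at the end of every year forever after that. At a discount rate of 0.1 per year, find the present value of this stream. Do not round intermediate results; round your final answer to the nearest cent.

PV of 4-year annuity: 20,400.00 × [1 − (1+0.1)^−4] / 0.1 = 64665.25511
Perpetuity value at year 4: 1,500.00 / 0.1 = 15000.00000
PV of perpetuity: 15000.00000 / (1+0.1)^4 = 10245.20183
Total PV = 64665.25511 + 10245.20183 = 74910.45694

74910.46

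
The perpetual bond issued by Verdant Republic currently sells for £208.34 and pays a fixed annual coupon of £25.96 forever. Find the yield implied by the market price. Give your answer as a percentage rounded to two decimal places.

12.46%

P = C/r ⇒ r = C/P = £25.96/£208.34 = 0.124604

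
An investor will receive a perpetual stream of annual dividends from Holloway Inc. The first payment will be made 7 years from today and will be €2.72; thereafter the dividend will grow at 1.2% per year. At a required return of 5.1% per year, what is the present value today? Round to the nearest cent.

€51.75

Value at end of year 6: C₁ / (r − g) = €2.72 / (0.051 − 0.012) = €69.7436
Discount to today: PV = €69.7436 / (1 + 0.051)^6 = €69.7436 / 1.347772 = €51.75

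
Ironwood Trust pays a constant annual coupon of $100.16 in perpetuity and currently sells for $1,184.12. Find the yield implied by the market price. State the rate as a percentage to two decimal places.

8.46%

P = C/r ⇒ r = C/P = $100.16/$1,184.12 = 0.084586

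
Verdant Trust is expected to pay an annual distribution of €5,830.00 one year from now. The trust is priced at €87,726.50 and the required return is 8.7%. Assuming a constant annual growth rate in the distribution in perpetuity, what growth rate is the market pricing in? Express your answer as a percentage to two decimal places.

P = D₁/(r−g) ⇒ g = r − D₁/P = 0.087 − €5,830.00/€87,726.50 = 0.020543

2.05%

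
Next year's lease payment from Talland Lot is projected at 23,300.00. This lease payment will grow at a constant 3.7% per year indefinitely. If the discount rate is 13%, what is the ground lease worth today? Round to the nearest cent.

Growing perpetuity: P = D₁ / (r − g) = 23,300.0000 / (0.13 − 0.037) = 250,537.63

250537.63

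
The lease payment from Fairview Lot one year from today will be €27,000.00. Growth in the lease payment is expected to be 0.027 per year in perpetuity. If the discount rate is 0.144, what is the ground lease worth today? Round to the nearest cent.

Growing perpetuity: P = D₁ / (r − g) = €27,000.0000 / (0.144 − 0.027) = €230,769.23

€230769.23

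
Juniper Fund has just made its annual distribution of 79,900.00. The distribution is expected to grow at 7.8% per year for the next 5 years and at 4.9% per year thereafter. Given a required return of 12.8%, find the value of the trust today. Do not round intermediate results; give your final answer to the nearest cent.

D_1 = 86132.20000
D_2 = 92850.51160
D_3 = 100092.85150
D_4 = 107900.09392
D_5 = 116316.30125
Terminal value at year 5: TV = D_5×(1+g_2)/(r−g_2) = 122015.80001/0.079 = 1544503.79759
P_0 = D_1/(1+r)^1 + D_2/(1+r)^2 + D_3/(1+r)^3 + D_4/(1+r)^4 + D_5/(1+r)^5 + TV/(1+r)^5
    = 76358.33333 + 72973.65544 + 69739.00759 + 66647.73952 + 63693.49575 + 845752.87394 = 1195165.10558

1195165.11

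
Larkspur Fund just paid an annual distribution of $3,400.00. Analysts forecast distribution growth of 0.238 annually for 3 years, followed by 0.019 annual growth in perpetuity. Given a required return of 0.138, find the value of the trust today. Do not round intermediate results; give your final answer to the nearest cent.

$49583.54

D_1 = 4209.20000
D_2 = 5210.98960
D_3 = 6451.20512
Terminal value at year 3: TV = D_3×(1+g_2)/(r−g_2) = 6573.77802/0.119 = 55241.83212
P_0 = D_1/(1+r)^1 + D_2/(1+r)^2 + D_3/(1+r)^3 + TV/(1+r)^3
    = 3698.76977 + 4023.79348 + 4377.37814 + 37483.59938 = 49583.54077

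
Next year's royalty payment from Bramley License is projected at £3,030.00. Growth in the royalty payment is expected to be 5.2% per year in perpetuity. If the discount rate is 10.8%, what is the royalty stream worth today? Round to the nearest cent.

£54107.14

Growing perpetuity: P = D₁ / (r − g) = £3,030.0000 / (0.108 − 0.052) = £54,107.14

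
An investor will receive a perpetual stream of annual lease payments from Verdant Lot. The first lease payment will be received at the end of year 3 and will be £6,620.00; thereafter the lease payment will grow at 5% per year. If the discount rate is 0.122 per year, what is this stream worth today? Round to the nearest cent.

Value at end of year 2: C₁ / (r − g) = £6,620.00 / (0.122 − 0.05) = £91,944.4444
Discount to today: PV = £91,944.4444 / (1 + 0.122)^2 = £91,944.4444 / 1.258884 = £73,036.47

£73036.47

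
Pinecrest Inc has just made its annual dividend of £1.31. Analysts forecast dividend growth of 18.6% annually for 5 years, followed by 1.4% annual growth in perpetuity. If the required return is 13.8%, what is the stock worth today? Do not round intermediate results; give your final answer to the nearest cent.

D_1 = 1.55366
D_2 = 1.84264
D_3 = 2.18537
D_4 = 2.59185
D_5 = 3.07394
Terminal value at year 5: TV = D_5×(1+g_2)/(r−g_2) = 3.11697/0.124 = 25.13686
P_0 = D_1/(1+r)^1 + D_2/(1+r)^2 + D_3/(1+r)^3 + D_4/(1+r)^4 + D_5/(1+r)^5 + TV/(1+r)^5
    = 1.36525 + 1.42284 + 1.48285 + 1.54540 + 1.61058 + 13.17042 = 20.59736

£20.60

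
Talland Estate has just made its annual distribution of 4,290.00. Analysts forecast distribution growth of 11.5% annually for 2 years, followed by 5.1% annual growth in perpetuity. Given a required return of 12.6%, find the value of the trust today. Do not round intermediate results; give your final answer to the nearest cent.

D_1 = 4783.35000
D_2 = 5333.43525
Terminal value at year 2: TV = D_2×(1+g_2)/(r−g_2) = 5605.44045/0.075 = 74739.20597
P_0 = D_1/(1+r)^1 + D_2/(1+r)^2 + TV/(1+r)^2
    = 4248.09059 + 4206.59059 + 58948.35612 = 67403.03730

67403.04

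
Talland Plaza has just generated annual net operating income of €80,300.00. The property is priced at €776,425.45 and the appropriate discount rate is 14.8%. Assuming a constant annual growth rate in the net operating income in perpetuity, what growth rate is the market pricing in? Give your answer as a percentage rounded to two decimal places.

P = D₀(1+g)/(r−g) ⇒ P(r−g) = D₀(1+g) ⇒ g(P+D₀) = P·r − D₀
g = (P·r − D₀)/(P + D₀) = (€776,425.45×0.148 − €80,300.00) / (€776,425.45 + €80,300.00) = 0.040399

4.04%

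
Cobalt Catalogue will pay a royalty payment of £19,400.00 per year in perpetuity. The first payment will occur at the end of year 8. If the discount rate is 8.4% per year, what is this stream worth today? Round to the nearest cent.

£131315.95

Value at end of year 7: C / r = £19,400.00 / 0.084 = £230,952.3810
Discount to today: PV = £230,952.3810 / (1 + 0.084)^7 = £230,952.3810 / 1.758754 = £131,315.95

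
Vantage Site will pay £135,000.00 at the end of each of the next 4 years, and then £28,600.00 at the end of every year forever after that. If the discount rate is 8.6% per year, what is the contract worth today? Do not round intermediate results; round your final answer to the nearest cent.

£680312.66

PV of 4-year annuity: £135,000.00 × [1 − (1+0.086)^−4] / 0.086 = 441229.88604
Perpetuity value at year 4: £28,600.00 / 0.086 = 332558.13953
PV of perpetuity: 332558.13953 / (1+0.086)^4 = 239082.77109
Total PV = 441229.88604 + 239082.77109 = 680312.65712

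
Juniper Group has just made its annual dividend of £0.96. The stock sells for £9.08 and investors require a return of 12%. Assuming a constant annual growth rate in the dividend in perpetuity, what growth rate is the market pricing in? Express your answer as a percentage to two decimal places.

P = D₀(1+g)/(r−g) ⇒ P(r−g) = D₀(1+g) ⇒ g(P+D₀) = P·r − D₀
g = (P·r − D₀)/(P + D₀) = (£9.08×0.12 − £0.96) / (£9.08 + £0.96) = 0.012908

1.29%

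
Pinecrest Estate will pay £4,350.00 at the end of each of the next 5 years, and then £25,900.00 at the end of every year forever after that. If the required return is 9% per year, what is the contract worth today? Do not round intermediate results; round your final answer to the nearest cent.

PV of 5-year annuity: £4,350.00 × [1 − (1+0.09)^−5] / 0.09 = 16919.98300
Perpetuity value at year 5: £25,900.00 / 0.09 = 287777.77778
PV of perpetuity: 287777.77778 / (1+0.09)^5 = 187035.81006
Total PV = 16919.98300 + 187035.81006 = 203955.79305

£203955.79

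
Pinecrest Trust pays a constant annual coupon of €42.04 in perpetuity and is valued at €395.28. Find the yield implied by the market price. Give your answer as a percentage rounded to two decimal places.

10.64%

P = C/r ⇒ r = C/P = €42.04/€395.28 = 0.106355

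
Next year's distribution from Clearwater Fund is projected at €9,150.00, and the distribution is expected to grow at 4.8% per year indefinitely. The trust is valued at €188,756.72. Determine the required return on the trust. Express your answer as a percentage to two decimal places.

P = D₁/(r − g) ⇒ r = D₁/P + g = €9,150.0000/€188,756.72 + 0.048 = 0.048475 + 0.048 = 0.096475

9.65%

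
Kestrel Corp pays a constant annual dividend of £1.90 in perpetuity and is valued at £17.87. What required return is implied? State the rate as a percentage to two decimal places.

P = C/r ⇒ r = C/P = £1.90/£17.87 = 0.106323

10.63%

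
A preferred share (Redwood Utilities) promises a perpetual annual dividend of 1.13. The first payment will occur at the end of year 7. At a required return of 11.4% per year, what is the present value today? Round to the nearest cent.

Value at end of year 6: C / r = 1.13 / 0.114 = 9.9123
Discount to today: PV = 9.9123 / (1 + 0.114)^6 = 9.9123 / 1.911222 = 5.19

5.19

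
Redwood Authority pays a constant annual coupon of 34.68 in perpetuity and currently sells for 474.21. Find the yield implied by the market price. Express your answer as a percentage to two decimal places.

7.31%

P = C/r ⇒ r = C/P = 34.68/474.21 = 0.073132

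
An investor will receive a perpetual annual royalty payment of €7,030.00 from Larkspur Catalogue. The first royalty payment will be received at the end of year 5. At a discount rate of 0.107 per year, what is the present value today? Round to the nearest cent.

Value at end of year 4: C / r = €7,030.00 / 0.107 = €65,700.9346
Discount to today: PV = €65,700.9346 / (1 + 0.107)^4 = €65,700.9346 / 1.501725 = €43,750.30

€43750.30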